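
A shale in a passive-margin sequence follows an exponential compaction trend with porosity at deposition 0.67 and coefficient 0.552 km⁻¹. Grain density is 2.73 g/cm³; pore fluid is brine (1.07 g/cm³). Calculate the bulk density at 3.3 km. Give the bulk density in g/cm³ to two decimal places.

2.55 g/cm³

Porosity at depth: n = 0.67·exp(−0.552×3.3) = 0.67×0.1618 = 0.1084
Bulk density: ρ_b = (1−n)ρ_g + n·ρ_f = 0.8916×2.73 + 0.1084×1.07
       = 2.434 + 0.116 = 2.550 g/cm³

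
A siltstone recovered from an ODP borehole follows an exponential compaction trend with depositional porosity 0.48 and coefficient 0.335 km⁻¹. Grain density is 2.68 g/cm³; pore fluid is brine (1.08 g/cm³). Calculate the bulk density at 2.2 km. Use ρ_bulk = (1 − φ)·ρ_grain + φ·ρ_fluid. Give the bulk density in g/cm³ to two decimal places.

Porosity at depth: n = 0.48·exp(−0.335×2.2) = 0.48×0.4785 = 0.2297
Bulk density: ρ_b = (1−n)ρ_g + n·ρ_f = 0.7703×2.68 + 0.2297×1.08
       = 2.064 + 0.248 = 2.312 g/cm³

2.31 g/cm³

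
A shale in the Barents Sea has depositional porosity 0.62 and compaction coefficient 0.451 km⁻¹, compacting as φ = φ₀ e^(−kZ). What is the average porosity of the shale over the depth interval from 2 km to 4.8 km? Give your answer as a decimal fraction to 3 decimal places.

⟨φ⟩ = (1/(Z₂−Z₁)) ∫ φ₀ e^(−kZ) dZ = φ₀·(e^(−k·Z₁) − e^(−k·Z₂)) / (k·(Z₂−Z₁))
e^(−0.451×2) = 0.4058; e^(−0.451×4.8) = 0.1148
⟨φ⟩ = 0.62 × (0.4058 − 0.1148) / (0.451 × 2.8) = 0.62 × 0.2304 = 0.1429

0.143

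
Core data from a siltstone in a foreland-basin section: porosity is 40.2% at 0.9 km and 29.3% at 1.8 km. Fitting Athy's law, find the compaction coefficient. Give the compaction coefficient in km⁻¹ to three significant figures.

0.351 km⁻¹

Athy: φ(z) = φ₀ e^(−cz) ⇒ φ₁/φ₂ = e^{c(z₂−z₁)} ⇒ c = ln(φ₁/φ₂)/(z₂−z₁)
c = ln(0.402/0.293) / (1.8 − 0.9) = ln(1.372) / 0.9 = 0.3163 / 0.9 = 0.3514 km⁻¹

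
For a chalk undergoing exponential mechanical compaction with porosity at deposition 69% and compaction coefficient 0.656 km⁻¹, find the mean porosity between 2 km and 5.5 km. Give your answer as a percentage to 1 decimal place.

7.3%

⟨n⟩ = (1/(z₂−z₁)) ∫ n₀ e^(−βz) dz = n₀·(e^(−β·z₁) − e^(−β·z₂)) / (β·(z₂−z₁))
e^(−0.656×2) = 0.2693; e^(−0.656×5.5) = 0.0271
⟨n⟩ = 0.69 × (0.2693 − 0.0271) / (0.656 × 3.5) = 0.69 × 0.1055 = 0.0728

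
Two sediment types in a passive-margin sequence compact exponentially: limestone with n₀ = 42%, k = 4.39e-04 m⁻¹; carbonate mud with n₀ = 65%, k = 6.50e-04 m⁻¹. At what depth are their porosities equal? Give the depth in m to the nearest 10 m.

Working in km (1 km = 1000 m; k in km⁻¹ = k in m⁻¹ × 1000):
Set n₀ₐ e^(−kₐd) = n₀ᵦ e^(−kᵦd) ⇒ ln(n₀ₐ/n₀ᵦ) = (kₐ − kᵦ)·d
d = ln(0.42/0.65) / (0.439 − 0.65) = -0.4367 / -0.211 = 2.070 km

2070 m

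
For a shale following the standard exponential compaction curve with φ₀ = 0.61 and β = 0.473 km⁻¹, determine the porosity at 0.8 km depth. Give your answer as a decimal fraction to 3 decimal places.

φ = φ₀·exp(−β·z) = 0.61 × exp(−0.473 × 0.8) = 0.61 × exp(−0.3784)
  = 0.61 × 0.6850 = 0.4178

0.418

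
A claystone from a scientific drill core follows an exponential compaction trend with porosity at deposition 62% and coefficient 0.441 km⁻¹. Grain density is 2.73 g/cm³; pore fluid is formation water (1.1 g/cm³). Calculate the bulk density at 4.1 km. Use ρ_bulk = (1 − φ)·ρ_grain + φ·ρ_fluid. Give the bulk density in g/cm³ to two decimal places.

Porosity at depth: n = 0.62·exp(−0.441×4.1) = 0.62×0.1640 = 0.1017
Bulk density: ρ_b = (1−n)ρ_g + n·ρ_f = 0.8983×2.73 + 0.1017×1.1
       = 2.452 + 0.112 = 2.564 g/cm³

2.56 g/cm³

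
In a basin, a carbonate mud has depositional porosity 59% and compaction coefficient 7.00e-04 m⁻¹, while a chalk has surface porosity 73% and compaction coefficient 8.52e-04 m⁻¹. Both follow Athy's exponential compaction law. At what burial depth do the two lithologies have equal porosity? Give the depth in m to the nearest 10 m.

1400 m

Working in km (1 km = 1000 m; c in km⁻¹ = c in m⁻¹ × 1000):
Set n₀ₐ e^(−cₐZ) = n₀ᵦ e^(−cᵦZ) ⇒ ln(n₀ₐ/n₀ᵦ) = (cₐ − cᵦ)·Z
Z = ln(0.59/0.73) / (0.7 − 0.852) = -0.2129 / -0.152 = 1.401 km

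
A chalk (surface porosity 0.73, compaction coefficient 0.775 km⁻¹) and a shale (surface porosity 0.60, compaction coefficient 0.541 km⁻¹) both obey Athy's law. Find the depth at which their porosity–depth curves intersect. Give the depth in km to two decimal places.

Set n₀ₐ e^(−cₐZ) = n₀ᵦ e^(−cᵦZ) ⇒ ln(n₀ₐ/n₀ᵦ) = (cₐ − cᵦ)·Z
Z = ln(0.73/0.6) / (0.775 − 0.541) = 0.1961 / 0.234 = 0.838 km

0.84 km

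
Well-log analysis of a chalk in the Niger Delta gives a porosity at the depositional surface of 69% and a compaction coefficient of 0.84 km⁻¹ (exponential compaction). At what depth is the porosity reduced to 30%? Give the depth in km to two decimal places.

Invert Athy's law: Z = ln(phi₀/phi) / β
Z = ln(0.69/0.3) / 0.84 = ln(2.3) / 0.84 = 0.8329 / 0.84 = 0.992 km

0.99 km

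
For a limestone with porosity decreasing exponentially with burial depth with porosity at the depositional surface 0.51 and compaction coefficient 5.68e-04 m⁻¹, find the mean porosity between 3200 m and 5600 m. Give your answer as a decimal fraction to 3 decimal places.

Working in km (1 km = 1000 m; β in km⁻¹ = β in m⁻¹ × 1000):
⟨φ⟩ = (1/(z₂−z₁)) ∫ φ₀ e^(−βz) dz = φ₀·(e^(−β·z₁) − e^(−β·z₂)) / (β·(z₂−z₁))
e^(−0.568×3.2) = 0.1624; e^(−0.568×5.6) = 0.0416
⟨φ⟩ = 0.51 × (0.1624 − 0.0416) / (0.568 × 2.4) = 0.51 × 0.0887 = 0.0452

0.045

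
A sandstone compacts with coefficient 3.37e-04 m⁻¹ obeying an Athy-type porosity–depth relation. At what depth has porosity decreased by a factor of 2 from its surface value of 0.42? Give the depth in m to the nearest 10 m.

Working in km (1 km = 1000 m; β in km⁻¹ = β in m⁻¹ × 1000):
phi/phi₀ = 1/2 ⇒ exp(−β·d) = 1/2 ⇒ d = ln(2) / β
d = 0.6931 / 0.337 = 2.057 km

2060 m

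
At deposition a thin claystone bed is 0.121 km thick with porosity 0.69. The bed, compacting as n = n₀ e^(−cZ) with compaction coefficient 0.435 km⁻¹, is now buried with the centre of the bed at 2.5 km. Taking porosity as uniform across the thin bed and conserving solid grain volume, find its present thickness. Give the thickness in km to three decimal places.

Porosity at 2.5 km: n = 0.69·exp(−0.435×2.5) = 0.2326
Solid-volume conservation: h(1−n) = h₀(1−n₀) ⇒ h = h₀·(1−n₀)/(1−n)
h = 0.121 × (1 − 0.69)/(1 − 0.2326) = 0.121 × 0.4039 = 0.0489 km

0.049 km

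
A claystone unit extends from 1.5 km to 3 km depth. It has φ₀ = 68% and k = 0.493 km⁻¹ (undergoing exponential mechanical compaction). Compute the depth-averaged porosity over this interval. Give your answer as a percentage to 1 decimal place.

22.9%

⟨φ⟩ = (1/(Z₂−Z₁)) ∫ φ₀ e^(−kZ) dZ = φ₀·(e^(−k·Z₁) − e^(−k·Z₂)) / (k·(Z₂−Z₁))
e^(−0.493×1.5) = 0.4774; e^(−0.493×3) = 0.2279
⟨φ⟩ = 0.68 × (0.4774 − 0.2279) / (0.493 × 1.5) = 0.68 × 0.3374 = 0.2294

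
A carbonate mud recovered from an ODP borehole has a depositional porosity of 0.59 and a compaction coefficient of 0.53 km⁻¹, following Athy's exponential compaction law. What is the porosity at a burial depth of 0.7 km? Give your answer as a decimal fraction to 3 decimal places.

0.407

φ = φ₀·exp(−c·z) = 0.59 × exp(−0.53 × 0.7) = 0.59 × exp(−0.371)
  = 0.59 × 0.6900 = 0.4071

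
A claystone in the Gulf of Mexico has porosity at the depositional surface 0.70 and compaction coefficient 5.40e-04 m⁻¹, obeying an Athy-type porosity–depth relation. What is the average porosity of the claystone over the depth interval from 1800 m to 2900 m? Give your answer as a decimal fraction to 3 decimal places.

0.200

Working in km (1 km = 1000 m; c in km⁻¹ = c in m⁻¹ × 1000):
⟨phi⟩ = (1/(d₂−d₁)) ∫ phi₀ e^(−cd) dd = phi₀·(e^(−c·d₁) − e^(−c·d₂)) / (c·(d₂−d₁))
e^(−0.54×1.8) = 0.3783; e^(−0.54×2.9) = 0.2089
⟨phi⟩ = 0.7 × (0.3783 − 0.2089) / (0.54 × 1.1) = 0.7 × 0.2853 = 0.1997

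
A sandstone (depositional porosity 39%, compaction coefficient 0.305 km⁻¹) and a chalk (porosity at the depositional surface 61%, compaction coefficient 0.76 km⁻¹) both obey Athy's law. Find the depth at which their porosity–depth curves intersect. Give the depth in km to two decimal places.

0.98 km

Set phi₀ₐ e^(−cₐz) = phi₀ᵦ e^(−cᵦz) ⇒ ln(phi₀ₐ/phi₀ᵦ) = (cₐ − cᵦ)·z
z = ln(0.39/0.61) / (0.305 − 0.76) = -0.4473 / -0.455 = 0.983 km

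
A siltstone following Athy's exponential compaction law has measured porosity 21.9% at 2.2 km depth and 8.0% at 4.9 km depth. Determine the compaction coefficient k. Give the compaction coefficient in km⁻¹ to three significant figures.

0.373 km⁻¹

Athy: φ(Z) = φ₀ e^(−kZ) ⇒ φ₁/φ₂ = e^{k(Z₂−Z₁)} ⇒ k = ln(φ₁/φ₂)/(Z₂−Z₁)
k = ln(0.219/0.08) / (4.9 − 2.2) = ln(2.737) / 2.7 = 1.0070 / 2.7 = 0.373 km⁻¹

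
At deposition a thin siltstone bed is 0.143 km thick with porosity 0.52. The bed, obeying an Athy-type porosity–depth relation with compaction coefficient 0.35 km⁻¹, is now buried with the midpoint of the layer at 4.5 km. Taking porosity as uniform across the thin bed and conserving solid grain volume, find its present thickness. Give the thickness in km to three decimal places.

Porosity at 4.5 km: n = 0.52·exp(−0.35×4.5) = 0.1076
Solid-volume conservation: h(1−n) = h₀(1−n₀) ⇒ h = h₀·(1−n₀)/(1−n)
h = 0.143 × (1 − 0.52)/(1 − 0.1076) = 0.143 × 0.5379 = 0.0769 km

0.077 km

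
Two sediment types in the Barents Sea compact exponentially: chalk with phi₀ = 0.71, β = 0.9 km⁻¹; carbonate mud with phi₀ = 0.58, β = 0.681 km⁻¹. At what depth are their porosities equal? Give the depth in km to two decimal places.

Set phi₀ₐ e^(−βₐZ) = phi₀ᵦ e^(−βᵦZ) ⇒ ln(phi₀ₐ/phi₀ᵦ) = (βₐ − βᵦ)·Z
Z = ln(0.71/0.58) / (0.9 − 0.681) = 0.2022 / 0.219 = 0.923 km

0.92 km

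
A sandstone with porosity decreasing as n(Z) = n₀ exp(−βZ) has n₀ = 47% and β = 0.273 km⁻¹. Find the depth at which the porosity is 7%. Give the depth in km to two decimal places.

Invert Athy's law: Z = ln(n₀/n) / β
Z = ln(0.47/0.07) / 0.273 = ln(6.714) / 0.273 = 1.9042 / 0.273 = 6.975 km

6.98 km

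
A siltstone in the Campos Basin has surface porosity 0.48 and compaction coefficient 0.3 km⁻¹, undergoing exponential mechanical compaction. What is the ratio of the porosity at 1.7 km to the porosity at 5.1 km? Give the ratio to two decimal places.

2.77

φ(Z₁)/φ(Z₂) = e^(−k·Z₁)/e^(−k·Z₂) = e^{k(Z₂−Z₁)}
= exp(0.3 × 3.4) = exp(1.02) = 2.7732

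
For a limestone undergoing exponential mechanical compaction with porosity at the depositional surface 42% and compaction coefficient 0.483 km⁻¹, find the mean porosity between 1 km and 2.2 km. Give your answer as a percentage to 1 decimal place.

19.7%

⟨phi⟩ = (1/(Z₂−Z₁)) ∫ phi₀ e^(−βZ) dZ = phi₀·(e^(−β·Z₁) − e^(−β·Z₂)) / (β·(Z₂−Z₁))
e^(−0.483×1) = 0.6169; e^(−0.483×2.2) = 0.3456
⟨phi⟩ = 0.42 × (0.6169 − 0.3456) / (0.483 × 1.2) = 0.42 × 0.4682 = 0.1966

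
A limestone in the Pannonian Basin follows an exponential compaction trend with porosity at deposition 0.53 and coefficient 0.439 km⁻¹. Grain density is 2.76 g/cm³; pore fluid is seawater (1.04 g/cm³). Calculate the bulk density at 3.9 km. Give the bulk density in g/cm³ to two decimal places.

2.60 g/cm³

Porosity at depth: n = 0.53·exp(−0.439×3.9) = 0.53×0.1805 = 0.0957
Bulk density: ρ_b = (1−n)ρ_g + n·ρ_f = 0.9043×2.76 + 0.0957×1.04
       = 2.496 + 0.099 = 2.595 g/cm³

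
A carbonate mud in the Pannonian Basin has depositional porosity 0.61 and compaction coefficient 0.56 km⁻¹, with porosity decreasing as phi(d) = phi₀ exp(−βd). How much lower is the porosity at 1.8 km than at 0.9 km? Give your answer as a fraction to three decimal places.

phi(0.9) = 0.61·e^(−0.56×0.9) = 0.3685
phi(1.8) = 0.61·e^(−0.56×1.8) = 0.2226
Δphi = 0.3685 − 0.2226 = 0.1459

0.146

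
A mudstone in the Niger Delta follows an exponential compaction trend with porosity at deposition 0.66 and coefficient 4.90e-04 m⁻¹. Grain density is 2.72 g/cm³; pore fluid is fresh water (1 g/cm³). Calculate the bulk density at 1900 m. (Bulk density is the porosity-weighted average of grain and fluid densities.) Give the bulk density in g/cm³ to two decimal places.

Working in km (1 km = 1000 m; c in km⁻¹ = c in m⁻¹ × 1000):
Porosity at depth: n = 0.66·exp(−0.49×1.9) = 0.66×0.3942 = 0.2601
Bulk density: ρ_b = (1−n)ρ_g + n·ρ_f = 0.7399×2.72 + 0.2601×1
       = 2.012 + 0.260 = 2.273 g/cm³

2.27 g/cm³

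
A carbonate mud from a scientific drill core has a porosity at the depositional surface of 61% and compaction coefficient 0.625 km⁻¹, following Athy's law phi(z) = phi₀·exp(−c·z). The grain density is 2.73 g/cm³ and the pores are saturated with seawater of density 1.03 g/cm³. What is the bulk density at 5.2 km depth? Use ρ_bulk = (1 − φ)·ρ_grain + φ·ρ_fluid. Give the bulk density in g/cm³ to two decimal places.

2.69 g/cm³

Porosity at depth: phi = 0.61·exp(−0.625×5.2) = 0.61×0.0388 = 0.0237
Bulk density: ρ_b = (1−phi)ρ_g + phi·ρ_f = 0.9763×2.73 + 0.0237×1.03
       = 2.665 + 0.024 = 2.690 g/cm³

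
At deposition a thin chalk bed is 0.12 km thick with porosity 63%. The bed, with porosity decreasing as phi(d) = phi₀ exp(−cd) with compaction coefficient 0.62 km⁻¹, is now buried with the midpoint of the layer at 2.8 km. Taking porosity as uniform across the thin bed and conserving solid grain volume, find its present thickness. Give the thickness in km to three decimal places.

0.050 km

Porosity at 2.8 km: phi = 0.63·exp(−0.62×2.8) = 0.1110
Solid-volume conservation: h(1−phi) = h₀(1−phi₀) ⇒ h = h₀·(1−phi₀)/(1−phi)
h = 0.12 × (1 − 0.63)/(1 − 0.1110) = 0.12 × 0.4162 = 0.0499 km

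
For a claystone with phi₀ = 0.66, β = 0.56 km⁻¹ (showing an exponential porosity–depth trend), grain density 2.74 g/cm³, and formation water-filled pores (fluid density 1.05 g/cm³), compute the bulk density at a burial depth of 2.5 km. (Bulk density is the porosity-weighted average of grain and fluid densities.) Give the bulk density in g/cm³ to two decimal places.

Porosity at depth: phi = 0.66·exp(−0.56×2.5) = 0.66×0.2466 = 0.1628
Bulk density: ρ_b = (1−phi)ρ_g + phi·ρ_f = 0.8372×2.74 + 0.1628×1.05
       = 2.294 + 0.171 = 2.465 g/cm³

2.46 g/cm³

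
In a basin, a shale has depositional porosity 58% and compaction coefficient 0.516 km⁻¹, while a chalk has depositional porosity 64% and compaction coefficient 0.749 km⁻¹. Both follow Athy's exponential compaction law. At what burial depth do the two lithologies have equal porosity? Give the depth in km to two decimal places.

Set n₀ₐ e^(−kₐz) = n₀ᵦ e^(−kᵦz) ⇒ ln(n₀ₐ/n₀ᵦ) = (kₐ − kᵦ)·z
z = ln(0.58/0.64) / (0.516 − 0.749) = -0.0984 / -0.233 = 0.422 km

0.42 km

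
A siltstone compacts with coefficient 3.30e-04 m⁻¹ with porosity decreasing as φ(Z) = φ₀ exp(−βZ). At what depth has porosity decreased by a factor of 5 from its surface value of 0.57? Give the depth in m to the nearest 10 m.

Working in km (1 km = 1000 m; β in km⁻¹ = β in m⁻¹ × 1000):
φ/φ₀ = 1/5 ⇒ exp(−β·Z) = 1/5 ⇒ Z = ln(5) / β
Z = 1.6094 / 0.33 = 4.877 km

4880 m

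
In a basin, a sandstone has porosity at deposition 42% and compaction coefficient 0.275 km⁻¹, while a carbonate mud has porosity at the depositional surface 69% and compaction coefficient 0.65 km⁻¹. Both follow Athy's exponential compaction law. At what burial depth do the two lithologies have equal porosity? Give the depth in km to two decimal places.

Set φ₀ₐ e^(−cₐd) = φ₀ᵦ e^(−cᵦd) ⇒ ln(φ₀ₐ/φ₀ᵦ) = (cₐ − cᵦ)·d
d = ln(0.42/0.69) / (0.275 − 0.65) = -0.4964 / -0.375 = 1.324 km

1.32 km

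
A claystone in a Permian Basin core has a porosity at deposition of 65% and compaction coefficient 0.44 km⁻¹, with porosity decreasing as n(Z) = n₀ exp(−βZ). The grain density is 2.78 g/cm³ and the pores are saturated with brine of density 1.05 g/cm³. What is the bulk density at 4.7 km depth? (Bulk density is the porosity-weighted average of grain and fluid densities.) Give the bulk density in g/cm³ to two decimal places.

2.64 g/cm³

Porosity at depth: n = 0.65·exp(−0.44×4.7) = 0.65×0.1264 = 0.0822
Bulk density: ρ_b = (1−n)ρ_g + n·ρ_f = 0.9178×2.78 + 0.0822×1.05
       = 2.552 + 0.086 = 2.638 g/cm³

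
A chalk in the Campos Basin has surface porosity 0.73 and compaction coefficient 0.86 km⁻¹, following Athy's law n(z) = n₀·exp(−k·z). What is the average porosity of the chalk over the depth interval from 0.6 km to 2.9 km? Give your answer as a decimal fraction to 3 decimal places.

0.190

⟨n⟩ = (1/(z₂−z₁)) ∫ n₀ e^(−kz) dz = n₀·(e^(−k·z₁) − e^(−k·z₂)) / (k·(z₂−z₁))
e^(−0.86×0.6) = 0.5969; e^(−0.86×2.9) = 0.0826
⟨n⟩ = 0.73 × (0.5969 − 0.0826) / (0.86 × 2.3) = 0.73 × 0.2600 = 0.1898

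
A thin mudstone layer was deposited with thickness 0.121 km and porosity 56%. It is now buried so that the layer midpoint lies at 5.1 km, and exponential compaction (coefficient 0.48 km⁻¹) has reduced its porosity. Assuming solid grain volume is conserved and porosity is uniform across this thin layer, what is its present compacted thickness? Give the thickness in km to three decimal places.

0.056 km

Porosity at 5.1 km: n = 0.56·exp(−0.48×5.1) = 0.0484
Solid-volume conservation: h(1−n) = h₀(1−n₀) ⇒ h = h₀·(1−n₀)/(1−n)
h = 0.121 × (1 − 0.56)/(1 − 0.0484) = 0.121 × 0.4624 = 0.0559 km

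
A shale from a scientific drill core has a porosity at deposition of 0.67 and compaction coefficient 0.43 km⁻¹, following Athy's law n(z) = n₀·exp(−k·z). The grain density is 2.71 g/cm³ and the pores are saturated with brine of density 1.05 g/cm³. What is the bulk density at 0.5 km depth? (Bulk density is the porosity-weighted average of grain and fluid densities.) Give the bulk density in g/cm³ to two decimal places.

Porosity at depth: n = 0.67·exp(−0.43×0.5) = 0.67×0.8065 = 0.5404
Bulk density: ρ_b = (1−n)ρ_g + n·ρ_f = 0.4596×2.71 + 0.5404×1.05
       = 1.246 + 0.567 = 1.813 g/cm³

1.81 g/cm³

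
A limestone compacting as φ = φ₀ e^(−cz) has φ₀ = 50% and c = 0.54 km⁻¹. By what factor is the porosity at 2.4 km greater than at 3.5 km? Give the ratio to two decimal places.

φ(z₁)/φ(z₂) = e^(−c·z₁)/e^(−c·z₂) = e^{c(z₂−z₁)}
= exp(0.54 × 1.1) = exp(0.594) = 1.8112

1.81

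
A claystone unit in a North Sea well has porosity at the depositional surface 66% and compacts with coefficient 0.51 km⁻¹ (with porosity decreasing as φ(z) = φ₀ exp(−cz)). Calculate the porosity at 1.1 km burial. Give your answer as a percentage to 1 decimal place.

37.7%

φ = φ₀·exp(−c·z) = 0.66 × exp(−0.51 × 1.1) = 0.66 × exp(−0.561)
  = 0.66 × 0.5706 = 0.3766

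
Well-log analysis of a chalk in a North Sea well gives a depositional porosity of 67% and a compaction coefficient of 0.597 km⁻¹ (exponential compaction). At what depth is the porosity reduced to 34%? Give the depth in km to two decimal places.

Invert Athy's law: z = ln(n₀/n) / k
z = ln(0.67/0.34) / 0.597 = ln(1.971) / 0.597 = 0.6783 / 0.597 = 1.136 km

1.14 km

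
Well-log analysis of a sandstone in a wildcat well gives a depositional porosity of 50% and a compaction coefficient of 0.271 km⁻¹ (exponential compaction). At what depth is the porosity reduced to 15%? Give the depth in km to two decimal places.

Invert Athy's law: Z = ln(φ₀/φ) / c
Z = ln(0.5/0.15) / 0.271 = ln(3.333) / 0.271 = 1.2040 / 0.271 = 4.443 km

4.44 km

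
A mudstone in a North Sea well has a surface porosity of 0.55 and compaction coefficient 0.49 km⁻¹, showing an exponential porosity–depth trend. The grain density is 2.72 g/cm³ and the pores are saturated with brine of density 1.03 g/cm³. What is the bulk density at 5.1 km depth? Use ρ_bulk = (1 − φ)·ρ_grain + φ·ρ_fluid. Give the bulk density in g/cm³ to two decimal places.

Porosity at depth: n = 0.55·exp(−0.49×5.1) = 0.55×0.0822 = 0.0452
Bulk density: ρ_b = (1−n)ρ_g + n·ρ_f = 0.9548×2.72 + 0.0452×1.03
       = 2.597 + 0.047 = 2.644 g/cm³

2.64 g/cm³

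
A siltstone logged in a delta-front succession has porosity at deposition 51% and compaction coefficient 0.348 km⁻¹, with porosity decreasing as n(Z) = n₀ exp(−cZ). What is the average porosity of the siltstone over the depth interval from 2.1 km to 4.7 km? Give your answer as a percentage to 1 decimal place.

16.2%

⟨n⟩ = (1/(Z₂−Z₁)) ∫ n₀ e^(−cZ) dZ = n₀·(e^(−c·Z₁) − e^(−c·Z₂)) / (c·(Z₂−Z₁))
e^(−0.348×2.1) = 0.4815; e^(−0.348×4.7) = 0.1948
⟨n⟩ = 0.51 × (0.4815 − 0.1948) / (0.348 × 2.6) = 0.51 × 0.3169 = 0.1616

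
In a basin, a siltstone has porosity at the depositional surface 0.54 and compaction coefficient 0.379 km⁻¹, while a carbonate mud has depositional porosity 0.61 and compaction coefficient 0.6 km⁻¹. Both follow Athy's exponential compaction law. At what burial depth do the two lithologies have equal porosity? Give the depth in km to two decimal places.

Set n₀ₐ e^(−kₐd) = n₀ᵦ e^(−kᵦd) ⇒ ln(n₀ₐ/n₀ᵦ) = (kₐ − kᵦ)·d
d = ln(0.54/0.61) / (0.379 − 0.6) = -0.1219 / -0.221 = 0.552 km

0.55 km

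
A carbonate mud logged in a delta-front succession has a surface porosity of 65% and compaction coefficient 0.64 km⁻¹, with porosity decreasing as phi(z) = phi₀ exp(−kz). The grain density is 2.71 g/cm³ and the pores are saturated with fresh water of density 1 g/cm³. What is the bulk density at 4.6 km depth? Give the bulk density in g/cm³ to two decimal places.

Porosity at depth: phi = 0.65·exp(−0.64×4.6) = 0.65×0.0527 = 0.0342
Bulk density: ρ_b = (1−phi)ρ_g + phi·ρ_f = 0.9658×2.71 + 0.0342×1
       = 2.617 + 0.034 = 2.651 g/cm³

2.65 g/cm³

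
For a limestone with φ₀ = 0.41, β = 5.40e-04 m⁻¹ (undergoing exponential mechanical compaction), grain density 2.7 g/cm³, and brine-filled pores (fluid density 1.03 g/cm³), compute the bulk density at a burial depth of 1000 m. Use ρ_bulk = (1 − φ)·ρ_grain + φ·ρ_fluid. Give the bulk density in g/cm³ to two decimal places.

Working in km (1 km = 1000 m; β in km⁻¹ = β in m⁻¹ × 1000):
Porosity at depth: φ = 0.41·exp(−0.54×1) = 0.41×0.5827 = 0.2389
Bulk density: ρ_b = (1−φ)ρ_g + φ·ρ_f = 0.7611×2.7 + 0.2389×1.03
       = 2.055 + 0.246 = 2.301 g/cm³

2.30 g/cm³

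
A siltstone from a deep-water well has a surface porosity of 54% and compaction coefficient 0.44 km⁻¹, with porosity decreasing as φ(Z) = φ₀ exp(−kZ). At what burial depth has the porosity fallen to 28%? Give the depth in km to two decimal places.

Invert Athy's law: Z = ln(φ₀/φ) / k
Z = ln(0.54/0.28) / 0.44 = ln(1.929) / 0.44 = 0.6568 / 0.44 = 1.493 km

1.49 km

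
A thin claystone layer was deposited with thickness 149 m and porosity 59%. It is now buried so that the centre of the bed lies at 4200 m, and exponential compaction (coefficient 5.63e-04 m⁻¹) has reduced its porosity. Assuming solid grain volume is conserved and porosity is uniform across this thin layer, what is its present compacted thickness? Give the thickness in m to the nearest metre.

65 m

Working in km (1 km = 1000 m; c in km⁻¹ = c in m⁻¹ × 1000):
Porosity at 4.2 km: φ = 0.59·exp(−0.563×4.2) = 0.0555
Solid-volume conservation: h(1−φ) = h₀(1−φ₀) ⇒ h = h₀·(1−φ₀)/(1−φ)
h = 0.149 × (1 − 0.59)/(1 − 0.0555) = 0.149 × 0.4341 = 0.0647 km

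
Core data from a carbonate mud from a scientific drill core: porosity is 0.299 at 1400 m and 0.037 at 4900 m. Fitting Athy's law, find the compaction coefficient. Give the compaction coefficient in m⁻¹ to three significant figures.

0.000597 m⁻¹

Working in km (1 km = 1000 m; β in km⁻¹ = β in m⁻¹ × 1000):
Athy: n(d) = n₀ e^(−βd) ⇒ n₁/n₂ = e^{β(d₂−d₁)} ⇒ β = ln(n₁/n₂)/(d₂−d₁)
β = ln(0.299/0.037) / (4.9 − 1.4) = ln(8.081) / 3.5 = 2.0895 / 3.5 = 0.597 km⁻¹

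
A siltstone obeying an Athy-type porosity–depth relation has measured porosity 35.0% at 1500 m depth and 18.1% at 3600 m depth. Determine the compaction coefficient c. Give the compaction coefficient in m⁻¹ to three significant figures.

Working in km (1 km = 1000 m; c in km⁻¹ = c in m⁻¹ × 1000):
Athy: n(d) = n₀ e^(−cd) ⇒ n₁/n₂ = e^{c(d₂−d₁)} ⇒ c = ln(n₁/n₂)/(d₂−d₁)
c = ln(0.35/0.181) / (3.6 − 1.5) = ln(1.934) / 2.1 = 0.6594 / 2.1 = 0.314 km⁻¹

0.000314 m⁻¹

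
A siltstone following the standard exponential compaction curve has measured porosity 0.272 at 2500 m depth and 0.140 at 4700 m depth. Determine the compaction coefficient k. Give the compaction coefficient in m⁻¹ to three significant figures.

Working in km (1 km = 1000 m; k in km⁻¹ = k in m⁻¹ × 1000):
Athy: n(Z) = n₀ e^(−kZ) ⇒ n₁/n₂ = e^{k(Z₂−Z₁)} ⇒ k = ln(n₁/n₂)/(Z₂−Z₁)
k = ln(0.272/0.14) / (4.7 − 2.5) = ln(1.943) / 2.2 = 0.6642 / 2.2 = 0.3019 km⁻¹

0.000302 m⁻¹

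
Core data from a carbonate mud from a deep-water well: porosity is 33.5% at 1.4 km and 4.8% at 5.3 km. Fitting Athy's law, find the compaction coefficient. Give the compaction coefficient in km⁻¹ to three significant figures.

Athy: n(z) = n₀ e^(−kz) ⇒ n₁/n₂ = e^{k(z₂−z₁)} ⇒ k = ln(n₁/n₂)/(z₂−z₁)
k = ln(0.335/0.048) / (5.3 − 1.4) = ln(6.979) / 3.9 = 1.9429 / 3.9 = 0.4982 km⁻¹

0.498 km⁻¹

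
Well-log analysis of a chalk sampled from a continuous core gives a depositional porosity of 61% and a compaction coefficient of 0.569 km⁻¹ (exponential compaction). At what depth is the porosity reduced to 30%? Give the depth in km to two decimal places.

Invert Athy's law: d = ln(n₀/n) / k
d = ln(0.61/0.3) / 0.569 = ln(2.033) / 0.569 = 0.7097 / 0.569 = 1.247 km

1.25 km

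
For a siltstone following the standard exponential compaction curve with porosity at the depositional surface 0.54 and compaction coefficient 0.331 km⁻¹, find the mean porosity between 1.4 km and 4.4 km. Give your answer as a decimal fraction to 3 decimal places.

⟨φ⟩ = (1/(z₂−z₁)) ∫ φ₀ e^(−βz) dz = φ₀·(e^(−β·z₁) − e^(−β·z₂)) / (β·(z₂−z₁))
e^(−0.331×1.4) = 0.6291; e^(−0.331×4.4) = 0.2331
⟨φ⟩ = 0.54 × (0.6291 − 0.2331) / (0.331 × 3) = 0.54 × 0.3989 = 0.2154

0.215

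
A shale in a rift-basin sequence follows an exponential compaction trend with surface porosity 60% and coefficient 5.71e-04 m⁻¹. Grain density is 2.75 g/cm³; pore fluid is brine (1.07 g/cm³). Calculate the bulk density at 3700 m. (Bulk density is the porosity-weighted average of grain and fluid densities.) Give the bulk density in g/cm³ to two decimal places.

2.63 g/cm³

Working in km (1 km = 1000 m; c in km⁻¹ = c in m⁻¹ × 1000):
Porosity at depth: φ = 0.6·exp(−0.571×3.7) = 0.6×0.1209 = 0.0725
Bulk density: ρ_b = (1−φ)ρ_g + φ·ρ_f = 0.9275×2.75 + 0.0725×1.07
       = 2.550 + 0.078 = 2.628 g/cm³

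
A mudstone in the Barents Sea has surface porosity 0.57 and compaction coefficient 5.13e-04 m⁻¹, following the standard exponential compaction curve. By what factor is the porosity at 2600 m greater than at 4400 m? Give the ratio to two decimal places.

2.52

Working in km (1 km = 1000 m; β in km⁻¹ = β in m⁻¹ × 1000):
phi(z₁)/phi(z₂) = e^(−β·z₁)/e^(−β·z₂) = e^{β(z₂−z₁)}
= exp(0.513 × 1.8) = exp(0.9234) = 2.5178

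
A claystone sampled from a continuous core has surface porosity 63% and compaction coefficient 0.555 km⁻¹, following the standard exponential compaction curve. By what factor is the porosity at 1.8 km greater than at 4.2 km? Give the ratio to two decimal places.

3.79

φ(Z₁)/φ(Z₂) = e^(−c·Z₁)/e^(−c·Z₂) = e^{c(Z₂−Z₁)}
= exp(0.555 × 2.4) = exp(1.332) = 3.7886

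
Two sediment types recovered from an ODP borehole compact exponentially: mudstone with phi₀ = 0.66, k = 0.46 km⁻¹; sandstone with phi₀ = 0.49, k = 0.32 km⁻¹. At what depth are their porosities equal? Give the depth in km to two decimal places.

Set phi₀ₐ e^(−kₐz) = phi₀ᵦ e^(−kᵦz) ⇒ ln(phi₀ₐ/phi₀ᵦ) = (kₐ − kᵦ)·z
z = ln(0.66/0.49) / (0.46 − 0.32) = 0.2978 / 0.14 = 2.127 km

2.13 km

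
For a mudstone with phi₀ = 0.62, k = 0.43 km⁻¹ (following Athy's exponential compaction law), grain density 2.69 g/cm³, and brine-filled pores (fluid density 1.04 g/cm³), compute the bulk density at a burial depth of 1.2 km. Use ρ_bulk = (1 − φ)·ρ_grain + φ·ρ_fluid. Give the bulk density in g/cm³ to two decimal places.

2.08 g/cm³

Porosity at depth: phi = 0.62·exp(−0.43×1.2) = 0.62×0.5969 = 0.3701
Bulk density: ρ_b = (1−phi)ρ_g + phi·ρ_f = 0.6299×2.69 + 0.3701×1.04
       = 1.694 + 0.385 = 2.079 g/cm³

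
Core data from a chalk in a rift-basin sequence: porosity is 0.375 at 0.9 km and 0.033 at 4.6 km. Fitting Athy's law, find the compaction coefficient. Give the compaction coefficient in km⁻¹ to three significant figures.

0.657 km⁻¹

Athy: phi(z) = phi₀ e^(−βz) ⇒ phi₁/phi₂ = e^{β(z₂−z₁)} ⇒ β = ln(phi₁/phi₂)/(z₂−z₁)
β = ln(0.375/0.033) / (4.6 − 0.9) = ln(11.36) / 3.7 = 2.4304 / 3.7 = 0.6569 km⁻¹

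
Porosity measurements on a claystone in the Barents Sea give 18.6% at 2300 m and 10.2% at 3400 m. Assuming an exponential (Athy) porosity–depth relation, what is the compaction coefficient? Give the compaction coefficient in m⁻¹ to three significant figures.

Working in km (1 km = 1000 m; β in km⁻¹ = β in m⁻¹ × 1000):
Athy: n(Z) = n₀ e^(−βZ) ⇒ n₁/n₂ = e^{β(Z₂−Z₁)} ⇒ β = ln(n₁/n₂)/(Z₂−Z₁)
β = ln(0.186/0.102) / (3.4 − 2.3) = ln(1.824) / 1.1 = 0.6008 / 1.1 = 0.5462 km⁻¹

0.000546 m⁻¹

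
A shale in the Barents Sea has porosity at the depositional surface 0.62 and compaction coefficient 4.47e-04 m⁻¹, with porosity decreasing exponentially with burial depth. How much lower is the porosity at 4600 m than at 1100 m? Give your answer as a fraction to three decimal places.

0.300

Working in km (1 km = 1000 m; β in km⁻¹ = β in m⁻¹ × 1000):
φ(1.1) = 0.62·e^(−0.447×1.1) = 0.3792
φ(4.6) = 0.62·e^(−0.447×4.6) = 0.0793
Δφ = 0.3792 − 0.0793 = 0.2999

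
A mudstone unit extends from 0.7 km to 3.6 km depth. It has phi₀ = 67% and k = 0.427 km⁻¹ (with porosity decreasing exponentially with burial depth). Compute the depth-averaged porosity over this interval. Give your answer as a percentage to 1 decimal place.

28.5%

⟨phi⟩ = (1/(d₂−d₁)) ∫ phi₀ e^(−kd) dd = phi₀·(e^(−k·d₁) − e^(−k·d₂)) / (k·(d₂−d₁))
e^(−0.427×0.7) = 0.7416; e^(−0.427×3.6) = 0.2150
⟨phi⟩ = 0.67 × (0.7416 − 0.2150) / (0.427 × 2.9) = 0.67 × 0.4253 = 0.2850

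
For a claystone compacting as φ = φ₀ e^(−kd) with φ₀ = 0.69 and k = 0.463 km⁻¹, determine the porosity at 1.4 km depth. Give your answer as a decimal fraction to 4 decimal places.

0.3609

φ = φ₀·exp(−k·d) = 0.69 × exp(−0.463 × 1.4) = 0.69 × exp(−0.6482)
  = 0.69 × 0.5230 = 0.3609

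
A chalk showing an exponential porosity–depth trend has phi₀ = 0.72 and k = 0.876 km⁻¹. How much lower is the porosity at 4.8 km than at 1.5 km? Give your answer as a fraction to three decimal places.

phi(1.5) = 0.72·e^(−0.876×1.5) = 0.1935
phi(4.8) = 0.72·e^(−0.876×4.8) = 0.0107
Δphi = 0.1935 − 0.0107 = 0.1827

0.183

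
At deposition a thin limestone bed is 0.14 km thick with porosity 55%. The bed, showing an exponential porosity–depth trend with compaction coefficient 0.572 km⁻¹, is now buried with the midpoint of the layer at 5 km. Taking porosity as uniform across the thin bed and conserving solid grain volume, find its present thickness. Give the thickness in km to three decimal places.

Porosity at 5 km: n = 0.55·exp(−0.572×5) = 0.0315
Solid-volume conservation: h(1−n) = h₀(1−n₀) ⇒ h = h₀·(1−n₀)/(1−n)
h = 0.14 × (1 − 0.55)/(1 − 0.0315) = 0.14 × 0.4646 = 0.0650 km

0.065 km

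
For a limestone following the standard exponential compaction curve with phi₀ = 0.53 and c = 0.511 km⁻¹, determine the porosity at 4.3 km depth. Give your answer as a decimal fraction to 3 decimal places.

phi = phi₀·exp(−c·Z) = 0.53 × exp(−0.511 × 4.3) = 0.53 × exp(−2.197)
  = 0.53 × 0.1111 = 0.0589

0.059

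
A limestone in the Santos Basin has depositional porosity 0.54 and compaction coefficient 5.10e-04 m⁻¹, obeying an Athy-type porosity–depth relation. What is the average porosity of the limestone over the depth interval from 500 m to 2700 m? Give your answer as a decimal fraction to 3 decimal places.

Working in km (1 km = 1000 m; β in km⁻¹ = β in m⁻¹ × 1000):
⟨n⟩ = (1/(Z₂−Z₁)) ∫ n₀ e^(−βZ) dZ = n₀·(e^(−β·Z₁) − e^(−β·Z₂)) / (β·(Z₂−Z₁))
e^(−0.51×0.5) = 0.7749; e^(−0.51×2.7) = 0.2523
⟨n⟩ = 0.54 × (0.7749 − 0.2523) / (0.51 × 2.2) = 0.54 × 0.4658 = 0.2515

0.252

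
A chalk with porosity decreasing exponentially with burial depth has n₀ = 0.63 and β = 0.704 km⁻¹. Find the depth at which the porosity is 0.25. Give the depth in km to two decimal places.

1.31 km

Invert Athy's law: z = ln(n₀/n) / β
z = ln(0.63/0.25) / 0.704 = ln(2.52) / 0.704 = 0.9243 / 0.704 = 1.313 km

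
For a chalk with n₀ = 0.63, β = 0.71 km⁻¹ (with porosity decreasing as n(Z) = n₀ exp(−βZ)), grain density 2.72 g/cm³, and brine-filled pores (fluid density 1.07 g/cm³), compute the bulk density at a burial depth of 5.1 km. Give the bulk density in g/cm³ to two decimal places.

Porosity at depth: n = 0.63·exp(−0.71×5.1) = 0.63×0.0268 = 0.0169
Bulk density: ρ_b = (1−n)ρ_g + n·ρ_f = 0.9831×2.72 + 0.0169×1.07
       = 2.674 + 0.018 = 2.692 g/cm³

2.69 g/cm³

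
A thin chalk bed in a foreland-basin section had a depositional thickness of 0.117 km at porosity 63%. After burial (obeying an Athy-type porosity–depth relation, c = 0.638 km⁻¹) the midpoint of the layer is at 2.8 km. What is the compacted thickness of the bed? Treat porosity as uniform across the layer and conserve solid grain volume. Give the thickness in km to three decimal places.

Porosity at 2.8 km: n = 0.63·exp(−0.638×2.8) = 0.1056
Solid-volume conservation: h(1−n) = h₀(1−n₀) ⇒ h = h₀·(1−n₀)/(1−n)
h = 0.117 × (1 − 0.63)/(1 − 0.1056) = 0.117 × 0.4137 = 0.0484 km

0.048 km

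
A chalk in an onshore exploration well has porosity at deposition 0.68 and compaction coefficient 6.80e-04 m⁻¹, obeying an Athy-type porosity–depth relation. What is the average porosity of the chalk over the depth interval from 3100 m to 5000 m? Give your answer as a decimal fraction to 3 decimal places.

0.046

Working in km (1 km = 1000 m; c in km⁻¹ = c in m⁻¹ × 1000):
⟨φ⟩ = (1/(Z₂−Z₁)) ∫ φ₀ e^(−cZ) dZ = φ₀·(e^(−c·Z₁) − e^(−c·Z₂)) / (c·(Z₂−Z₁))
e^(−0.68×3.1) = 0.1215; e^(−0.68×5) = 0.0334
⟨φ⟩ = 0.68 × (0.1215 − 0.0334) / (0.68 × 1.9) = 0.68 × 0.0682 = 0.0464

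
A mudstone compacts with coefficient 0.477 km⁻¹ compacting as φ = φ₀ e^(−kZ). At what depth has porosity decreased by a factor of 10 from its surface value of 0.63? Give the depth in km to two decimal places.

φ/φ₀ = 1/10 ⇒ exp(−k·Z) = 1/10 ⇒ Z = ln(10) / k
Z = 2.3026 / 0.477 = 4.827 km

4.83 km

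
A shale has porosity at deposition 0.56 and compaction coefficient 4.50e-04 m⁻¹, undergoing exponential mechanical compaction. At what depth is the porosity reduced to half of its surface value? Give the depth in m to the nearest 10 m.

1540 m

Working in km (1 km = 1000 m; k in km⁻¹ = k in m⁻¹ × 1000):
phi/phi₀ = 1/2 ⇒ exp(−k·z) = 1/2 ⇒ z = ln(2) / k
z = 0.6931 / 0.45 = 1.540 km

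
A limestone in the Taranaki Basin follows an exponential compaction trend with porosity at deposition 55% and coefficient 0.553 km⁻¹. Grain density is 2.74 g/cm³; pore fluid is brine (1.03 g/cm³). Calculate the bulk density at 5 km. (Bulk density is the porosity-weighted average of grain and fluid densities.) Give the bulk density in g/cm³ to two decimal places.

2.68 g/cm³

Porosity at depth: n = 0.55·exp(−0.553×5) = 0.55×0.0630 = 0.0346
Bulk density: ρ_b = (1−n)ρ_g + n·ρ_f = 0.9654×2.74 + 0.0346×1.03
       = 2.645 + 0.036 = 2.681 g/cm³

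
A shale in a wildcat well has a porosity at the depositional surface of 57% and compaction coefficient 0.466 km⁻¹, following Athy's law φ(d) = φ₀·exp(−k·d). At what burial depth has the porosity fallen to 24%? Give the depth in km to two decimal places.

1.86 km

Invert Athy's law: d = ln(φ₀/φ) / k
d = ln(0.57/0.24) / 0.466 = ln(2.375) / 0.466 = 0.8650 / 0.466 = 1.856 km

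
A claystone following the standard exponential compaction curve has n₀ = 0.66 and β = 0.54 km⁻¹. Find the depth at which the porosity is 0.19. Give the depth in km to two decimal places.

Invert Athy's law: d = ln(n₀/n) / β
d = ln(0.66/0.19) / 0.54 = ln(3.474) / 0.54 = 1.2452 / 0.54 = 2.306 km

2.31 km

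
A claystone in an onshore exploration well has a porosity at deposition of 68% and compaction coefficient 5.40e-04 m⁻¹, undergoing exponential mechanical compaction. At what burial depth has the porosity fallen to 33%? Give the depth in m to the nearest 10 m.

1340 m

Working in km (1 km = 1000 m; β in km⁻¹ = β in m⁻¹ × 1000):
Invert Athy's law: z = ln(phi₀/phi) / β
z = ln(0.68/0.33) / 0.54 = ln(2.061) / 0.54 = 0.7230 / 0.54 = 1.339 km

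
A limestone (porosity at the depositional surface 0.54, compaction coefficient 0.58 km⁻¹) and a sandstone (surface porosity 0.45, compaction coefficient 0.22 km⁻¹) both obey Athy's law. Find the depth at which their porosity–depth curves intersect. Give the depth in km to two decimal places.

0.51 km

Set n₀ₐ e^(−cₐZ) = n₀ᵦ e^(−cᵦZ) ⇒ ln(n₀ₐ/n₀ᵦ) = (cₐ − cᵦ)·Z
Z = ln(0.54/0.45) / (0.58 − 0.22) = 0.1823 / 0.36 = 0.506 km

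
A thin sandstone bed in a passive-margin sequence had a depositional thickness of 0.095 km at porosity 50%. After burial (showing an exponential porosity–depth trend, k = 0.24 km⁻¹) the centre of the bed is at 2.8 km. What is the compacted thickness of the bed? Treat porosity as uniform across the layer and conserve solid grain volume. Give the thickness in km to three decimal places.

0.064 km

Porosity at 2.8 km: n = 0.5·exp(−0.24×2.8) = 0.2553
Solid-volume conservation: h(1−n) = h₀(1−n₀) ⇒ h = h₀·(1−n₀)/(1−n)
h = 0.095 × (1 − 0.5)/(1 − 0.2553) = 0.095 × 0.6715 = 0.0638 km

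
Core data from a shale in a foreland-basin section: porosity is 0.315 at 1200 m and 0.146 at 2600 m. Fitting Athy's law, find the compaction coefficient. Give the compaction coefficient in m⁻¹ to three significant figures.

Working in km (1 km = 1000 m; β in km⁻¹ = β in m⁻¹ × 1000):
Athy: n(d) = n₀ e^(−βd) ⇒ n₁/n₂ = e^{β(d₂−d₁)} ⇒ β = ln(n₁/n₂)/(d₂−d₁)
β = ln(0.315/0.146) / (2.6 − 1.2) = ln(2.158) / 1.4 = 0.7690 / 1.4 = 0.5493 km⁻¹

0.000549 m⁻¹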